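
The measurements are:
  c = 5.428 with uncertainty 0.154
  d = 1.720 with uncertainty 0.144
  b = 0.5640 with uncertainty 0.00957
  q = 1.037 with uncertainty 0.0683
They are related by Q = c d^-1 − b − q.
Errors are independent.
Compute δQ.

0.287

Let p = c·d^-1 = 3.156. δp/p = √((1·δc/c)² + (-1·δd/d)²) = √(0.000805 + 0.00701) = 0.0884, so δp = 0.279.
Q = p − b − q: δQ = √(δp² + δb² + δq²) = √(0.0778 + 9.16e-05 + 0.00466) = 0.287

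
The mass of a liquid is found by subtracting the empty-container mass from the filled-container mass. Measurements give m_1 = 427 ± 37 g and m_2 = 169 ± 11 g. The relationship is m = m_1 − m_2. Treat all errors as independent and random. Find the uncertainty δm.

Absolute uncertainties add in quadrature for a linear combination:
  (δm_1)² = 1370;  (δm_2)² = 121
δm = √(1490) = 38.6 g

38.6 g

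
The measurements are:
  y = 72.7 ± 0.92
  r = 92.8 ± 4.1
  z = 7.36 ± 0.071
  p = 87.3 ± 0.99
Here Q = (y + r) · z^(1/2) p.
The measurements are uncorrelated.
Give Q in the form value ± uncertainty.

39200 ± 1110

Let u = y + r = 166. δu = √(δy² + δr²) = √(0.846 + 16.8) = 4.20, so δu/u = 0.0254.
Q is then a monomial in u, z, p:
δQ/Q = √((δu/u)² + (½·δz/z)² + (1·δp/p)²) = √(0.000645 + 2.33e-05 + 0.000129) = 0.0282
Q = 39200, so δQ = 0.0282 × 39200 = 1110.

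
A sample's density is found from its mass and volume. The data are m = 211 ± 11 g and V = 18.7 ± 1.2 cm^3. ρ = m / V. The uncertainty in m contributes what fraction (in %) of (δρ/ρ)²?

39.8%

(δρ/ρ)² = (1·δm/m)² + (-1·δV/V)²
  m term: (1×0.0521)² = 0.00272
  V term: (-1×0.0642)² = 0.00412
Total = 0.00684. Share from m = 0.00272/0.00684 = 0.398.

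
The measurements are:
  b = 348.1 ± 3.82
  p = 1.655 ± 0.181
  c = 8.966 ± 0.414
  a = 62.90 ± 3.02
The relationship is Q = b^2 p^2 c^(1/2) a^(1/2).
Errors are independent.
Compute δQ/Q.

0.222

Relative error in a monomial: (δQ/Q)² = Σ (nᵢ · δxᵢ/xᵢ)².
  (2·δb/b)² = (2×0.0110)² = 0.000482;  (2·δp/p)² = (2×0.109)² = 0.0478;  (½·δc/c)² = (0.5×0.0462)² = 0.000533;  (½·δa/a)² = (0.5×0.0480)² = 0.000576
δQ/Q = √(0.0494) = 0.222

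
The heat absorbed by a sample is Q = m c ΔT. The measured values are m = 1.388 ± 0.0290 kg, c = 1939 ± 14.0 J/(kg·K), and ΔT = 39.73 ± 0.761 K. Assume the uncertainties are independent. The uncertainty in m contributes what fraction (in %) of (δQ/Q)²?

(δQ/Q)² = (1·δm/m)² + (1·δc/c)² + (1·δΔT/ΔT)²
  m term: (1×0.0209)² = 0.000437
  c term: (1×0.00722)² = 5.21e-05
  ΔT term: (1×0.0192)² = 0.000367
Total = 0.000856. Share from m = 0.000437/0.000856 = 0.510.

51.0%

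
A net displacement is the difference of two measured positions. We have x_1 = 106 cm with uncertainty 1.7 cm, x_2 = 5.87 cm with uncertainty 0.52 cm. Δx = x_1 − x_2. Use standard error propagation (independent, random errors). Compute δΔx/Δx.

0.0178

Sums and differences: (δΔx)² = Σ (cᵢ δxᵢ)².
  (δx_1)² = 2.89;  (δx_2)² = 0.270
δΔx = √(3.16) = 1.78 cm
Δx = 100 cm, so δΔx/Δx = 1.78/100 = 0.0178.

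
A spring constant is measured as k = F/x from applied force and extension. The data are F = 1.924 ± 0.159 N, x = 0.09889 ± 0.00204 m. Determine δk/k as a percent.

Since k is a product/quotient, work with relative uncertainties:
  (1·δF/F)² = (1×0.0826)² = 0.00683;  (-1·δx/x)² = (-1×0.0206)² = 0.000426
δk/k = √(0.00725) = 0.0852

8.52%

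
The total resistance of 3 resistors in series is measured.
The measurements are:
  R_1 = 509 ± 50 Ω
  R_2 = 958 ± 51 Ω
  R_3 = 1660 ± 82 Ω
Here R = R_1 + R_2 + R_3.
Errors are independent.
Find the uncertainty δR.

For a sum/difference, combine absolute errors in quadrature:
  (δR_1)² = 2500;  (δR_2)² = 2600;  (δR_3)² = 6720
δR = √(11800) = 109 Ω

109 Ω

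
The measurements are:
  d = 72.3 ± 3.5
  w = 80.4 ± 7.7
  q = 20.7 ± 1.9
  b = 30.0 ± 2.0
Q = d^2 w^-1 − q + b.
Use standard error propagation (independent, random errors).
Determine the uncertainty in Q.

9.27

Let p = d^2·w^-1 = 65.0. δp/p = √((2·δd/d)² + (-1·δw/w)²) = √(0.00937 + 0.00917) = 0.136, so δp = 8.85.
Q = p − q + b: δQ = √(δp² + δq² + δb²) = √(78.4 + 3.61 + 4.00) = 9.27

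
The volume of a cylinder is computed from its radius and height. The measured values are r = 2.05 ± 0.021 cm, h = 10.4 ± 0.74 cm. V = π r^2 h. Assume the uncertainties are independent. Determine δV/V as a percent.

For a monomial V ∝ r^2, h, fractional errors add in quadrature:
  (2·δr/r)² = (2×0.0102)² = 0.000420;  (1·δh/h)² = (1×0.0712)² = 0.00506
δV/V = √(0.00548) = 0.0740

7.40%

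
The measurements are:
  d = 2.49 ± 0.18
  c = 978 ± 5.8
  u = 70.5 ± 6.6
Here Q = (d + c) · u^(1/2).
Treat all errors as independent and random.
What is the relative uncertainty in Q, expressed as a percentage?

4.72%

Let w = d + c = 980. δw = √(δd² + δc²) = √(0.0324 + 33.6) = 5.80, so δw/w = 0.00592.
Q is then a monomial in w, u:
δQ/Q = √((δw/w)² + (½·δu/u)²) = √(3.5e-05 + 0.00219) = 0.0472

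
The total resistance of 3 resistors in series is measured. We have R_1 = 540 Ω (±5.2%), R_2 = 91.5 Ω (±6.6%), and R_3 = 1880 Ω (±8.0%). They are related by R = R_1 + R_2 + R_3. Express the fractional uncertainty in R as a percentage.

For a sum/difference, combine absolute errors in quadrature:
  (δR_1)² = 788;  (δR_2)² = 36.5;  (δR_3)² = 22600
δR = √(23400) = 153 Ω
R = 2510 Ω, so δR/R = 153/2510 = 0.0610.

6.10%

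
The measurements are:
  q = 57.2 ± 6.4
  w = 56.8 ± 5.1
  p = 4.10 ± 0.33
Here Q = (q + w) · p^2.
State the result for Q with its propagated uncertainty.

1920 ± 338

Let u = q + w = 114. δu = √(δq² + δw²) = √(41.0 + 26.0) = 8.18, so δu/u = 0.0718.
Q is then a monomial in u, p:
δQ/Q = √((δu/u)² + (2·δp/p)²) = √(0.00515 + 0.0259) = 0.176
Q = 1920, so δQ = 0.176 × 1920 = 338.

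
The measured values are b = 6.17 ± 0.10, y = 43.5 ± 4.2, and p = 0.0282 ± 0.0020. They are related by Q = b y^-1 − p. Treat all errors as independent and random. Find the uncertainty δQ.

0.0140

Let w = b·y^-1 = 0.142. δw/w = √((1·δb/b)² + (-1·δy/y)²) = √(0.000263 + 0.00932) = 0.0979, so δw = 0.0139.
Q = w − p: δQ = √(δw² + δp²) = √(0.000193 + 4e-06) = 0.0140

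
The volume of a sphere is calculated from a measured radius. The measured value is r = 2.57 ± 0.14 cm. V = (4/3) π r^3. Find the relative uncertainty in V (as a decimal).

V ∝ r^3, so δV/V = |3| · δr/r = 3 × 0.0545 = 0.163.

0.163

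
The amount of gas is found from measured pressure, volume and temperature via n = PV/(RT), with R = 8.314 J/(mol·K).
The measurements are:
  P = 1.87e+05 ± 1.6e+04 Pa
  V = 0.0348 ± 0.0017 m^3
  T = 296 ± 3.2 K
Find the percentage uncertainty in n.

Products/powers → add relative errors in quadrature, weighted by exponent:
  (1·δP/P)² = (1×0.0856)² = 0.00732;  (1·δV/V)² = (1×0.0489)² = 0.00239;  (-1·δT/T)² = (-1×0.0108)² = 0.000117
δn/n = √(0.00982) = 0.0991

9.91%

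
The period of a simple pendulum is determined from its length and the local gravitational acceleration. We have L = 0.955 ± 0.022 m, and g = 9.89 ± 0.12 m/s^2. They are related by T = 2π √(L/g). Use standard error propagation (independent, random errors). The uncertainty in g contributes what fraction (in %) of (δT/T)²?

21.7%

(δT/T)² = (½·δL/L)² + (−½·δg/g)²
  L term: (0.5×0.0230)² = 0.000133
  g term: (-0.5×0.0121)² = 3.68e-05
Total = 0.000169. Share from g = 3.68e-05/0.000169 = 0.217.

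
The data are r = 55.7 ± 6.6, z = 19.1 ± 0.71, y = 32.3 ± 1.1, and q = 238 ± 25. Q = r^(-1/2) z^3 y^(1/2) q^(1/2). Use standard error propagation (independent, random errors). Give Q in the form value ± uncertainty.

81900 ± 11300

Relative error in a monomial: (δQ/Q)² = Σ (nᵢ · δxᵢ/xᵢ)².
  (−½·δr/r)² = (-0.5×0.118)² = 0.00351;  (3·δz/z)² = (3×0.0372)² = 0.0124;  (½·δy/y)² = (0.5×0.0341)² = 0.000290;  (½·δq/q)² = (0.5×0.105)² = 0.00276
δQ/Q = √(0.0190) = 0.138
Q = 81900, so δQ = 0.138 × 81900 = 11300.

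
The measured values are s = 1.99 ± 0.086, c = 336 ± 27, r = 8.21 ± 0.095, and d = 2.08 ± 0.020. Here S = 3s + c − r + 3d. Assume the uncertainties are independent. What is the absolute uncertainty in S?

For a sum/difference, combine absolute errors in quadrature:
  (3·δs)² = 0.0666;  (δc)² = 729;  (δr)² = 0.00903;  (3·δd)² = 0.00360
δS = √(729) = 27.0

27.0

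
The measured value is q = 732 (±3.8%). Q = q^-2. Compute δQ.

Since Q is a product/quotient, work with relative uncertainties:
  (-2·δq/q)² = (-2×0.0380)² = 0.00578
δQ/Q = √(0.00578) = 0.0760
Q = 1.87e-06, so δQ = 0.0760 × 1.87e-06 = 1.42e-07.

1.42e-07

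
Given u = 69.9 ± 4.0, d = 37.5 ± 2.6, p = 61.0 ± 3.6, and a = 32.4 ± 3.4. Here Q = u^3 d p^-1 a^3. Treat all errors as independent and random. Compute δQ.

2.64e+09

Q is a product of powers, so relative uncertainties combine in quadrature:
  (3·δu/u)² = (3×0.0572)² = 0.0295;  (1·δd/d)² = (1×0.0693)² = 0.00481;  (-1·δp/p)² = (-1×0.0590)² = 0.00348;  (3·δa/a)² = (3×0.105)² = 0.0991
δQ/Q = √(0.137) = 0.370
Q = 7.14e+09, so δQ = 0.370 × 7.14e+09 = 2.64e+09.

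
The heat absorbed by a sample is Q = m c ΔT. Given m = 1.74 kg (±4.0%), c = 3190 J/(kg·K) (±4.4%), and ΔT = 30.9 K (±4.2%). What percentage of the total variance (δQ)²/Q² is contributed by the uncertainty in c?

(δQ/Q)² = (1·δm/m)² + (1·δc/c)² + (1·δΔT/ΔT)²
  m term: (1×0.0400)² = 0.00160
  c term: (1×0.0440)² = 0.00194
  ΔT term: (1×0.0420)² = 0.00176
Total = 0.00530. Share from c = 0.00194/0.00530 = 0.365.

36.5%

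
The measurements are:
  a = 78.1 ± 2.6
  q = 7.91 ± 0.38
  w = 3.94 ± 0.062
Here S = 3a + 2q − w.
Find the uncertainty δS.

7.84

For a sum/difference, combine absolute errors in quadrature:
  (3·δa)² = 60.8;  (2·δq)² = 0.578;  (δw)² = 0.00384
δS = √(61.4) = 7.84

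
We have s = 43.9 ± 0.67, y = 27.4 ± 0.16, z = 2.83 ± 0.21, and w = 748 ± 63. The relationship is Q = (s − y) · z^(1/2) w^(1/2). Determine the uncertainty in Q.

Let u = s − y = 16.5. δu = √(δs² + δy²) = √(0.449 + 0.0256) = 0.689, so δu/u = 0.0417.
Q is then a monomial in u, z, w:
δQ/Q = √((δu/u)² + (½·δz/z)² + (½·δw/w)²) = √(0.00174 + 0.00138 + 0.00177) = 0.0699
Q = 759, so δQ = 0.0699 × 759 = 53.1.

53.1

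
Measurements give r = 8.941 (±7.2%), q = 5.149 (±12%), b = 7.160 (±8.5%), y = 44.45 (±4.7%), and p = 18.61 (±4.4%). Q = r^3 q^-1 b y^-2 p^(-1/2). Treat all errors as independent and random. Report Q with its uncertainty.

For a monomial Q ∝ r^3, q^-1, b, y^-2, p^(-1/2), fractional errors add in quadrature:
  (3·δr/r)² = (3×0.0720)² = 0.0467;  (-1·δq/q)² = (-1×0.120)² = 0.0144;  (1·δb/b)² = (1×0.0850)² = 0.00723;  (-2·δy/y)² = (-2×0.0470)² = 0.00884;  (−½·δp/p)² = (-0.5×0.0440)² = 0.000484
δQ/Q = √(0.0776) = 0.279
Q = 0.1166, so δQ = 0.279 × 0.1166 = 0.0325.

0.1166 ± 0.0325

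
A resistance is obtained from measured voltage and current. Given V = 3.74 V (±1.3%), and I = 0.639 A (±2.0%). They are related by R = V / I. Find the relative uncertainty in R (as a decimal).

Since R is a product/quotient, work with relative uncertainties:
  (1·δV/V)² = (1×0.0130)² = 0.000169;  (-1·δI/I)² = (-1×0.0200)² = 0.000400
δR/R = √(0.000569) = 0.0239

0.0239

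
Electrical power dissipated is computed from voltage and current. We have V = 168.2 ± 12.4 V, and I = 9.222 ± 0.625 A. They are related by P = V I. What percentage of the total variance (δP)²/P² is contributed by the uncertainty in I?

45.8%

(δP/P)² = (1·δV/V)² + (1·δI/I)²
  V term: (1×0.0737)² = 0.00543
  I term: (1×0.0678)² = 0.00459
Total = 0.0100. Share from I = 0.00459/0.0100 = 0.458.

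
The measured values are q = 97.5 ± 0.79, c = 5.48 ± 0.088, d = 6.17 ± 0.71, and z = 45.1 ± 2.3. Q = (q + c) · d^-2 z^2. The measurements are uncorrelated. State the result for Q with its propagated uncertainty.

Let u = q + c = 103. δu = √(δq² + δc²) = √(0.624 + 0.00774) = 0.795, so δu/u = 0.00772.
Q is then a monomial in u, d, z:
δQ/Q = √((δu/u)² + (-2·δd/d)² + (2·δz/z)²) = √(5.96e-05 + 0.0530 + 0.0104) = 0.252
Q = 5500, so δQ = 0.252 × 5500 = 1390.

5500 ± 1390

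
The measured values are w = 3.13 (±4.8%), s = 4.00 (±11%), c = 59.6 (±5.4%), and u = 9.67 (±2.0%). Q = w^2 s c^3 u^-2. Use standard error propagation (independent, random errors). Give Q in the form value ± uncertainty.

88700 ± 19700

Products/powers → add relative errors in quadrature, weighted by exponent:
  (2·δw/w)² = (2×0.0480)² = 0.00922;  (1·δs/s)² = (1×0.110)² = 0.0121;  (3·δc/c)² = (3×0.0540)² = 0.0262;  (-2·δu/u)² = (-2×0.0200)² = 0.00160
δQ/Q = √(0.0492) = 0.222
Q = 88700, so δQ = 0.222 × 88700 = 19700.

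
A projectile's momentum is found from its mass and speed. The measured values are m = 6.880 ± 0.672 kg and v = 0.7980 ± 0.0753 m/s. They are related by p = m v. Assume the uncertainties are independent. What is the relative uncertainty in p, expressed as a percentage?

13.6%

Since p is a product/quotient, work with relative uncertainties:
  (1·δm/m)² = (1×0.0977)² = 0.00954;  (1·δv/v)² = (1×0.0944)² = 0.00890
δp/p = √(0.0184) = 0.136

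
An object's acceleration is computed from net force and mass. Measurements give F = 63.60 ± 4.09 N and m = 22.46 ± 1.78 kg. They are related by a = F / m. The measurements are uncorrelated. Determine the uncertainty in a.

0.289 m/s^2

Since a is a product/quotient, work with relative uncertainties:
  (1·δF/F)² = (1×0.0643)² = 0.00414;  (-1·δm/m)² = (-1×0.0793)² = 0.00628
δa/a = √(0.0104) = 0.102
a = 2.832 m/s^2, so δa = 0.102 × 2.832 = 0.289 m/s^2.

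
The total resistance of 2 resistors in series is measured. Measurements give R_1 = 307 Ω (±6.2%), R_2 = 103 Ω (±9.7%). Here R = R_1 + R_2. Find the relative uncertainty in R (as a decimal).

R is a linear combination, so absolute uncertainties add in quadrature:
  (δR_1)² = 362;  (δR_2)² = 99.8
δR = √(462) = 21.5 Ω
R = 410 Ω, so δR/R = 21.5/410 = 0.0524.

0.0524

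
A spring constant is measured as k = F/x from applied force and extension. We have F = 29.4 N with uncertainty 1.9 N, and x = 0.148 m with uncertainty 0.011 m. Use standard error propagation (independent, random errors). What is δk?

Relative error in a monomial: (δk/k)² = Σ (nᵢ · δxᵢ/xᵢ)².
  (1·δF/F)² = (1×0.0646)² = 0.00418;  (-1·δx/x)² = (-1×0.0743)² = 0.00552
δk/k = √(0.00970) = 0.0985
k = 199 N/m, so δk = 0.0985 × 199 = 19.6 N/m.

19.6 N/m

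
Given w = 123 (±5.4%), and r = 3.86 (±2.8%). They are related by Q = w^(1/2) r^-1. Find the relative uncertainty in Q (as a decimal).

0.0389

For a monomial Q ∝ w^(1/2), r^-1, fractional errors add in quadrature:
  (½·δw/w)² = (0.5×0.0540)² = 0.000729;  (-1·δr/r)² = (-1×0.0280)² = 0.000784
δQ/Q = √(0.00151) = 0.0389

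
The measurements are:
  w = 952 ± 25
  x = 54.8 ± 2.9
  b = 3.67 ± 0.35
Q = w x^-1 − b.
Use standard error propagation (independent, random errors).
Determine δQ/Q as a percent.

7.91%

Let p = w·x^-1 = 17.4. δp/p = √((1·δw/w)² + (-1·δx/x)²) = √(0.000690 + 0.00280) = 0.0591, so δp = 1.03.
Q = p − b: δQ = √(δp² + δb²) = √(1.05 + 0.122) = 1.08
Q = 13.7, so δQ/Q = 1.08/13.7 = 0.0791.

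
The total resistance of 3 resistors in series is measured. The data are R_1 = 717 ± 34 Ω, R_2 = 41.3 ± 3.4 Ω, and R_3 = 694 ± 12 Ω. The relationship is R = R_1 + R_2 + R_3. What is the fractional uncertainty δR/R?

Each term contributes (cᵢ δxᵢ)² to (δR)²:
  (δR_1)² = 1160;  (δR_2)² = 11.6;  (δR_3)² = 144
δR = √(1310) = 36.2 Ω
R = 1450 Ω, so δR/R = 36.2/1450 = 0.0249.

0.0249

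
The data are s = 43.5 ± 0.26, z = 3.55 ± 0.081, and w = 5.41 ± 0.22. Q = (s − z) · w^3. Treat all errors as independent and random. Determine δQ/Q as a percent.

Let u = s − z = 40.0. δu = √(δs² + δz²) = √(0.0676 + 0.00656) = 0.272, so δu/u = 0.00682.
Q is then a monomial in u, w:
δQ/Q = √((δu/u)² + (3·δw/w)²) = √(4.65e-05 + 0.0149) = 0.122

12.2%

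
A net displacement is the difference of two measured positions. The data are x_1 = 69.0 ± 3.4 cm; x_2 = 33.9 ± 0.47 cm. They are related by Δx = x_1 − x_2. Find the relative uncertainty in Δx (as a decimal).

Absolute uncertainties add in quadrature for a linear combination:
  (δx_1)² = 11.6;  (δx_2)² = 0.221
δΔx = √(11.8) = 3.43 cm
Δx = 35.1 cm, so δΔx/Δx = 3.43/35.1 = 0.0978.

0.0978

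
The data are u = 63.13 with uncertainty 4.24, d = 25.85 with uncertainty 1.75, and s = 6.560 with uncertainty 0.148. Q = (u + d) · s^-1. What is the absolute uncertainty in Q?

Let w = u + d = 88.98. δw = √(δu² + δd²) = √(18.0 + 3.06) = 4.59, so δw/w = 0.0516.
Q is then a monomial in w, s:
δQ/Q = √((δw/w)² + (-1·δs/s)²) = √(0.00266 + 0.000509) = 0.0563
Q = 13.56, so δQ = 0.0563 × 13.56 = 0.763.

0.763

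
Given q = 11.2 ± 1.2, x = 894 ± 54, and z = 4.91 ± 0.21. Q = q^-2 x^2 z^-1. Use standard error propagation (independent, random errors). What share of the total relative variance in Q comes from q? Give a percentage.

73.7%

(δQ/Q)² = (-2·δq/q)² + (2·δx/x)² + (-1·δz/z)²
  q term: (-2×0.107)² = 0.0459
  x term: (2×0.0604)² = 0.0146
  z term: (-1×0.0428)² = 0.00183
Total = 0.0623. Share from q = 0.0459/0.0623 = 0.737.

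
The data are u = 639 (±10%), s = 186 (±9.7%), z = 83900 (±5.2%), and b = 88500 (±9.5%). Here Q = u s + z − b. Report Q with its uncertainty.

Let p = u·s = 1.19e+05. δp/p = √((1·δu/u)² + (1·δs/s)²) = √(0.0100 + 0.00941) = 0.139, so δp = 16600.
Q = p + z − b: δQ = √(δp² + δz² + δb²) = √(2.74e+08 + 1.9e+07 + 7.07e+07) = 19100
Q = 1.14e+05.

(1.14 ± 0.191) × 10^5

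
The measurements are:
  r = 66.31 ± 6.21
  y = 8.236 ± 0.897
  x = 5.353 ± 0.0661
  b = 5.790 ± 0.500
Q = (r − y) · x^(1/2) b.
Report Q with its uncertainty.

Let u = r − y = 58.07. δu = √(δr² + δy²) = √(38.6 + 0.805) = 6.27, so δu/u = 0.108.
Q is then a monomial in u, x, b:
δQ/Q = √((δu/u)² + (½·δx/x)² + (1·δb/b)²) = √(0.0117 + 3.81e-05 + 0.00746) = 0.138
Q = 778.0, so δQ = 0.138 × 778.0 = 108.

778.0 ± 108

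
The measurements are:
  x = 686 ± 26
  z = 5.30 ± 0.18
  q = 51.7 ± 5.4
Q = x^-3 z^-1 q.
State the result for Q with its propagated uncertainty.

Products/powers → add relative errors in quadrature, weighted by exponent:
  (-3·δx/x)² = (-3×0.0379)² = 0.0129;  (-1·δz/z)² = (-1×0.0340)² = 0.00115;  (1·δq/q)² = (1×0.104)² = 0.0109
δQ/Q = √(0.0250) = 0.158
Q = 3.02e-08, so δQ = 0.158 × 3.02e-08 = 4.78e-09.

(3.02 ± 0.478) × 10^-8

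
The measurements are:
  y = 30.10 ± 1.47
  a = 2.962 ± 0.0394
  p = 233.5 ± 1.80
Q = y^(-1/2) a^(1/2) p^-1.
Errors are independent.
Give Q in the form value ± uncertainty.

Q is a product of powers, so relative uncertainties combine in quadrature:
  (−½·δy/y)² = (-0.5×0.0488)² = 0.000596;  (½·δa/a)² = (0.5×0.0133)² = 4.42e-05;  (-1·δp/p)² = (-1×0.00771)² = 5.94e-05
δQ/Q = √(0.000700) = 0.0265
Q = 0.001343, so δQ = 0.0265 × 0.001343 = 3.55e-05.

(1.343 ± 0.0355) × 10^-3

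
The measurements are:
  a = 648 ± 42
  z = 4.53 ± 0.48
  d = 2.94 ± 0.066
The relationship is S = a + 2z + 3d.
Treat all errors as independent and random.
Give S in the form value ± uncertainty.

666 ± 42.0

S is a linear combination, so absolute uncertainties add in quadrature:
  (δa)² = 1760;  (2·δz)² = 0.922;  (3·δd)² = 0.0392
δS = √(1760) = 42.0
S = 666.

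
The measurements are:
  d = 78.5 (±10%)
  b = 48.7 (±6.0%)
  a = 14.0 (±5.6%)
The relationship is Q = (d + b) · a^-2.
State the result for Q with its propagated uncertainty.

0.649 ± 0.0843

Let u = d + b = 127. δu = √(δd² + δb²) = √(61.6 + 8.54) = 8.38, so δu/u = 0.0659.
Q is then a monomial in u, a:
δQ/Q = √((δu/u)² + (-2·δa/a)²) = √(0.00434 + 0.0125) = 0.130
Q = 0.649, so δQ = 0.130 × 0.649 = 0.0843.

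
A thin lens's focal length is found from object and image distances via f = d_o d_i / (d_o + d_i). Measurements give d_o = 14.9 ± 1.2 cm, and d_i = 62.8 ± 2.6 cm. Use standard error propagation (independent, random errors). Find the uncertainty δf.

∂f/∂d_o = (d_i/(d_o+d_i))² = 0.653;  ∂f/∂d_i = (d_o/(d_o+d_i))² = 0.0368
δf = √((∂f/∂d_o · δd_o)² + (∂f/∂d_i · δd_i)²) = √(0.614 + 0.00914) = 0.790 cm

0.790 cm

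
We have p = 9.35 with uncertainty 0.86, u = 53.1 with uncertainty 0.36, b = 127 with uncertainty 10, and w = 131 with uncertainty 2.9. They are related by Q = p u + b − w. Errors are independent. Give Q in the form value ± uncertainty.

492 ± 47.0

Let h = p·u = 496. δh/h = √((1·δp/p)² + (1·δu/u)²) = √(0.00846 + 4.6e-05) = 0.0922, so δh = 45.8.
Q = h + b − w: δQ = √(δh² + δb² + δw²) = √(2100 + 100 + 8.41) = 47.0
Q = 492.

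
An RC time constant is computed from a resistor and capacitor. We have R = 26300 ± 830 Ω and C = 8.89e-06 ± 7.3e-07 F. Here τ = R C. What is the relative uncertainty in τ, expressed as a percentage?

Products/powers → add relative errors in quadrature, weighted by exponent:
  (1·δR/R)² = (1×0.0316)² = 0.000996;  (1·δC/C)² = (1×0.0821)² = 0.00674
δτ/τ = √(0.00774) = 0.0880

8.80%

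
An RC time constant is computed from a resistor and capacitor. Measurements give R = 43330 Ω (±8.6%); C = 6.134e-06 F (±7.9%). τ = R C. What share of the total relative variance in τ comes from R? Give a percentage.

54.2%

(δτ/τ)² = (1·δR/R)² + (1·δC/C)²
  R term: (1×0.0860)² = 0.00740
  C term: (1×0.0790)² = 0.00624
Total = 0.0136. Share from R = 0.00740/0.0136 = 0.542.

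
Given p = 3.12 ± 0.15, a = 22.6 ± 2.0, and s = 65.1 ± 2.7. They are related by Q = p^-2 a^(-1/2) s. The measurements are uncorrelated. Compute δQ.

0.160

Each factor contributes (exponent × relative error)² to (δQ/Q)²:
  (-2·δp/p)² = (-2×0.0481)² = 0.00925;  (−½·δa/a)² = (-0.5×0.0885)² = 0.00196;  (1·δs/s)² = (1×0.0415)² = 0.00172
δQ/Q = √(0.0129) = 0.114
Q = 1.41, so δQ = 0.114 × 1.41 = 0.160.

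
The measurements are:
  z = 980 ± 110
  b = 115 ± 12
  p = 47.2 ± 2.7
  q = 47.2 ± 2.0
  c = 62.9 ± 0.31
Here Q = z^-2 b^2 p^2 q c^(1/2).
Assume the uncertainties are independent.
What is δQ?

3790

Each factor contributes (exponent × relative error)² to (δQ/Q)²:
  (-2·δz/z)² = (-2×0.112)² = 0.0504;  (2·δb/b)² = (2×0.104)² = 0.0436;  (2·δp/p)² = (2×0.0572)² = 0.0131;  (1·δq/q)² = (1×0.0424)² = 0.00180;  (½·δc/c)² = (0.5×0.00493)² = 6.07e-06
δQ/Q = √(0.109) = 0.330
Q = 11500, so δQ = 0.330 × 11500 = 3790.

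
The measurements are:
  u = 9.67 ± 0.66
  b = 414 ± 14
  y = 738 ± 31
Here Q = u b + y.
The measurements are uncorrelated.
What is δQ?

Let p = u·b = 4000. δp/p = √((1·δu/u)² + (1·δb/b)²) = √(0.00466 + 0.00114) = 0.0762, so δp = 305.
Q = p + y: δQ = √(δp² + δy²) = √(93000 + 961) = 307

307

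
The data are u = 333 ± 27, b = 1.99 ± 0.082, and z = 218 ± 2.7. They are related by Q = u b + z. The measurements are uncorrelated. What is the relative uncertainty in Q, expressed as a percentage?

6.85%

Let p = u·b = 663. δp/p = √((1·δu/u)² + (1·δb/b)²) = √(0.00657 + 0.00170) = 0.0910, so δp = 60.3.
Q = p + z: δQ = √(δp² + δz²) = √(3630 + 7.29) = 60.3
Q = 881, so δQ/Q = 60.3/881 = 0.0685.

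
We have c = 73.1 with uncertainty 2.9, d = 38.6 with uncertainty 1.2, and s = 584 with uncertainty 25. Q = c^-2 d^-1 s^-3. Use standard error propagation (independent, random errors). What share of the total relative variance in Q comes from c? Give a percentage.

(δQ/Q)² = (-2·δc/c)² + (-1·δd/d)² + (-3·δs/s)²
  c term: (-2×0.0397)² = 0.00630
  d term: (-1×0.0311)² = 0.000966
  s term: (-3×0.0428)² = 0.0165
Total = 0.0238. Share from c = 0.00630/0.0238 = 0.265.

26.5%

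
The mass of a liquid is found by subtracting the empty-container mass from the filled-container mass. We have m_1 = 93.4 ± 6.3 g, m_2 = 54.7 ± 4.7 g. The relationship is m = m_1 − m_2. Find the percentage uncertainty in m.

20.3%

For a sum/difference, combine absolute errors in quadrature:
  (δm_1)² = 39.7;  (δm_2)² = 22.1
δm = √(61.8) = 7.86 g
m = 38.7 g, so δm/m = 7.86/38.7 = 0.203.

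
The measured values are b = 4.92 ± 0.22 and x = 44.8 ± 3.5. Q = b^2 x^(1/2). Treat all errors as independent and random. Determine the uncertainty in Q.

Relative error in a monomial: (δQ/Q)² = Σ (nᵢ · δxᵢ/xᵢ)².
  (2·δb/b)² = (2×0.0447)² = 0.00800;  (½·δx/x)² = (0.5×0.0781)² = 0.00153
δQ/Q = √(0.00952) = 0.0976
Q = 162, so δQ = 0.0976 × 162 = 15.8.

15.8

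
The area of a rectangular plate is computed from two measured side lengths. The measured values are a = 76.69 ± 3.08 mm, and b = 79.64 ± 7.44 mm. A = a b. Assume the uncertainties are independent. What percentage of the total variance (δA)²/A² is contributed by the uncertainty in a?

15.6%

(δA/A)² = (1·δa/a)² + (1·δb/b)²
  a term: (1×0.0402)² = 0.00161
  b term: (1×0.0934)² = 0.00873
Total = 0.0103. Share from a = 0.00161/0.0103 = 0.156.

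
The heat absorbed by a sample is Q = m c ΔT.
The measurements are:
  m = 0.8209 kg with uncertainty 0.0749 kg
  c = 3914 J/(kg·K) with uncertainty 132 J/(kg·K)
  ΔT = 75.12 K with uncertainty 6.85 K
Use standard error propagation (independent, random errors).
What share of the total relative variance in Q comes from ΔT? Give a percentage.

(δQ/Q)² = (1·δm/m)² + (1·δc/c)² + (1·δΔT/ΔT)²
  m term: (1×0.0912)² = 0.00832
  c term: (1×0.0337)² = 0.00114
  ΔT term: (1×0.0912)² = 0.00832
Total = 0.0178. Share from ΔT = 0.00832/0.0178 = 0.468.

46.8%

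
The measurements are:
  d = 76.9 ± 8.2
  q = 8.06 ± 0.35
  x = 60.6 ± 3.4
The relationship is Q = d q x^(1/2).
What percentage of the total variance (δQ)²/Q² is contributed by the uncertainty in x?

5.60%

(δQ/Q)² = (1·δd/d)² + (1·δq/q)² + (½·δx/x)²
  d term: (1×0.107)² = 0.0114
  q term: (1×0.0434)² = 0.00189
  x term: (0.5×0.0561)² = 0.000787
Total = 0.0140. Share from x = 0.000787/0.0140 = 0.0560.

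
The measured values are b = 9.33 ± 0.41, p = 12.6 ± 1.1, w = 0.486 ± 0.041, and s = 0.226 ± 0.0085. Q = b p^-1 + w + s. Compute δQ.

Let h = b·p^-1 = 0.740. δh/h = √((1·δb/b)² + (-1·δp/p)²) = √(0.00193 + 0.00762) = 0.0977, so δh = 0.0724.
Q = h + w + s: δQ = √(δh² + δw² + δs²) = √(0.00524 + 0.00168 + 7.23e-05) = 0.0836

0.0836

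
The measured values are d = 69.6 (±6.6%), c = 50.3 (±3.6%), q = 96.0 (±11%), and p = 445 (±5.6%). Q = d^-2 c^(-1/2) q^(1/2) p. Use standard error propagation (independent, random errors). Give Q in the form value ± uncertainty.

0.127 ± 0.0196

For a monomial Q ∝ d^-2, c^(-1/2), q^(1/2), p, fractional errors add in quadrature:
  (-2·δd/d)² = (-2×0.0660)² = 0.0174;  (−½·δc/c)² = (-0.5×0.0360)² = 0.000324;  (½·δq/q)² = (0.5×0.110)² = 0.00302;  (1·δp/p)² = (1×0.0560)² = 0.00314
δQ/Q = √(0.0239) = 0.155
Q = 0.127, so δQ = 0.155 × 0.127 = 0.0196.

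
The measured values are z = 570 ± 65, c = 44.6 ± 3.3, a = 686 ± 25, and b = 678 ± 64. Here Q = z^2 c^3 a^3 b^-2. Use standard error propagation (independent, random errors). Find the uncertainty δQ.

7.81e+12

Each factor contributes (exponent × relative error)² to (δQ/Q)²:
  (2·δz/z)² = (2×0.114)² = 0.0520;  (3·δc/c)² = (3×0.0740)² = 0.0493;  (3·δa/a)² = (3×0.0364)² = 0.0120;  (-2·δb/b)² = (-2×0.0944)² = 0.0356
δQ/Q = √(0.149) = 0.386
Q = 2.02e+13, so δQ = 0.386 × 2.02e+13 = 7.81e+12.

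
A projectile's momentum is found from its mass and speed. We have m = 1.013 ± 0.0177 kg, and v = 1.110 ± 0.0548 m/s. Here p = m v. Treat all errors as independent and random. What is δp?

Products/powers → add relative errors in quadrature, weighted by exponent:
  (1·δm/m)² = (1×0.0175)² = 0.000305;  (1·δv/v)² = (1×0.0494)² = 0.00244
δp/p = √(0.00274) = 0.0524
p = 1.124 kg·m/s, so δp = 0.0524 × 1.124 = 0.0589 kg·m/s.

0.0589 kg·m/s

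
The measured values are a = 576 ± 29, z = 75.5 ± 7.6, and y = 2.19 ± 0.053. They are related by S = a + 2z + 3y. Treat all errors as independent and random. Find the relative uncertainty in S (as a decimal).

Sums and differences: (δS)² = Σ (cᵢ δxᵢ)².
  (δa)² = 841;  (2·δz)² = 231;  (3·δy)² = 0.0253
δS = √(1070) = 32.7
S = 734, so δS/S = 32.7/734 = 0.0446.

0.0446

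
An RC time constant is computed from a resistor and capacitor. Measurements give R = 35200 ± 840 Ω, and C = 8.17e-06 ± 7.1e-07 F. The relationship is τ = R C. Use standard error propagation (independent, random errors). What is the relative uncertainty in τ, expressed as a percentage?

9.01%

τ is a product of powers, so relative uncertainties combine in quadrature:
  (1·δR/R)² = (1×0.0239)² = 0.000569;  (1·δC/C)² = (1×0.0869)² = 0.00755
δτ/τ = √(0.00812) = 0.0901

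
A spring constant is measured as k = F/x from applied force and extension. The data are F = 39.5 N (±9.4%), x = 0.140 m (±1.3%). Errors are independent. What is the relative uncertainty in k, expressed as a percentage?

9.49%

Products/powers → add relative errors in quadrature, weighted by exponent:
  (1·δF/F)² = (1×0.0940)² = 0.00884;  (-1·δx/x)² = (-1×0.0130)² = 0.000169
δk/k = √(0.00901) = 0.0949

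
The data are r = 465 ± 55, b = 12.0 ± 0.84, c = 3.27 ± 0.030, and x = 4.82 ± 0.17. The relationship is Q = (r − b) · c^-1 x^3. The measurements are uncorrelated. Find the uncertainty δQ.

2500

Let u = r − b = 453. δu = √(δr² + δb²) = √(3020 + 0.706) = 55.0, so δu/u = 0.121.
Q is then a monomial in u, c, x:
δQ/Q = √((δu/u)² + (-1·δc/c)² + (3·δx/x)²) = √(0.0147 + 8.42e-05 + 0.0112) = 0.161
Q = 15500, so δQ = 0.161 × 15500 = 2500.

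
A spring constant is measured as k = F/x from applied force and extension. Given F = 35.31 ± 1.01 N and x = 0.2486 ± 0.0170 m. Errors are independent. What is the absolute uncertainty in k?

For a monomial k ∝ F, x^-1, fractional errors add in quadrature:
  (1·δF/F)² = (1×0.0286)² = 0.000818;  (-1·δx/x)² = (-1×0.0684)² = 0.00468
δk/k = √(0.00549) = 0.0741
k = 142.0 N/m, so δk = 0.0741 × 142.0 = 10.5 N/m.

10.5 N/m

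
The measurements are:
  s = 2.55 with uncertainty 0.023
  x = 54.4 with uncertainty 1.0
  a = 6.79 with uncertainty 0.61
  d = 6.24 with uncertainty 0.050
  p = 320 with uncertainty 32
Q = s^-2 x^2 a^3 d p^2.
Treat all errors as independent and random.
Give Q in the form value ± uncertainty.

(9.10 ± 3.08) × 10^10

Relative error in a monomial: (δQ/Q)² = Σ (nᵢ · δxᵢ/xᵢ)².
  (-2·δs/s)² = (-2×0.00902)² = 0.000325;  (2·δx/x)² = (2×0.0184)² = 0.00135;  (3·δa/a)² = (3×0.0898)² = 0.0726;  (1·δd/d)² = (1×0.00801)² = 6.42e-05;  (2·δp/p)² = (2×0.100)² = 0.0400
δQ/Q = √(0.114) = 0.338
Q = 9.1e+10, so δQ = 0.338 × 9.1e+10 = 3.08e+10.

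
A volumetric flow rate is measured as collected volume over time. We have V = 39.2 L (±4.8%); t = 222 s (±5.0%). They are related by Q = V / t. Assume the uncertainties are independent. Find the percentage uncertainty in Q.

6.93%

Products/powers → add relative errors in quadrature, weighted by exponent:
  (1·δV/V)² = (1×0.0480)² = 0.00230;  (-1·δt/t)² = (-1×0.0500)² = 0.00250
δQ/Q = √(0.00480) = 0.0693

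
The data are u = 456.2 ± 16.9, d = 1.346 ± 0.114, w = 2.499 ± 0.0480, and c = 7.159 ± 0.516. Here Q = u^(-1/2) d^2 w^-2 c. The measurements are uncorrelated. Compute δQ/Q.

0.189

Relative error in a monomial: (δQ/Q)² = Σ (nᵢ · δxᵢ/xᵢ)².
  (−½·δu/u)² = (-0.5×0.0370)² = 0.000343;  (2·δd/d)² = (2×0.0847)² = 0.0287;  (-2·δw/w)² = (-2×0.0192)² = 0.00148;  (1·δc/c)² = (1×0.0721)² = 0.00520
δQ/Q = √(0.0357) = 0.189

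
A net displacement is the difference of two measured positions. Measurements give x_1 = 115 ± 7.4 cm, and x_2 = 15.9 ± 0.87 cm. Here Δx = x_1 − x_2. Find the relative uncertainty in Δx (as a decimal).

Sums and differences: (δΔx)² = Σ (cᵢ δxᵢ)².
  (δx_1)² = 54.8;  (δx_2)² = 0.757
δΔx = √(55.5) = 7.45 cm
Δx = 99.1 cm, so δΔx/Δx = 7.45/99.1 = 0.0752.

0.0752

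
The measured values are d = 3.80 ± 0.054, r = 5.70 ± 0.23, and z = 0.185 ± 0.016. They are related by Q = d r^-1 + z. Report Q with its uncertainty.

Let p = d·r^-1 = 0.667. δp/p = √((1·δd/d)² + (-1·δr/r)²) = √(0.000202 + 0.00163) = 0.0428, so δp = 0.0285.
Q = p + z: δQ = √(δp² + δz²) = √(0.000813 + 0.000256) = 0.0327
Q = 0.852.

0.852 ± 0.0327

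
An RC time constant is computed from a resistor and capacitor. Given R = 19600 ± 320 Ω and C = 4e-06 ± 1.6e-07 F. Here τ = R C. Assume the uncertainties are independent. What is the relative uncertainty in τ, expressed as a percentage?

4.32%

Relative error in a monomial: (δτ/τ)² = Σ (nᵢ · δxᵢ/xᵢ)².
  (1·δR/R)² = (1×0.0163)² = 0.000267;  (1·δC/C)² = (1×0.0400)² = 0.00160
δτ/τ = √(0.00187) = 0.0432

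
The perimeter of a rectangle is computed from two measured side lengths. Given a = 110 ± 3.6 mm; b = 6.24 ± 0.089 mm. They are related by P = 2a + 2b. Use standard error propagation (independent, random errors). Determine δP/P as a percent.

P is a linear combination, so absolute uncertainties add in quadrature:
  (2·δa)² = 51.8;  (2·δb)² = 0.0317
δP = √(51.9) = 7.20 mm
P = 232 mm, so δP/P = 7.20/232 = 0.0310.

3.10%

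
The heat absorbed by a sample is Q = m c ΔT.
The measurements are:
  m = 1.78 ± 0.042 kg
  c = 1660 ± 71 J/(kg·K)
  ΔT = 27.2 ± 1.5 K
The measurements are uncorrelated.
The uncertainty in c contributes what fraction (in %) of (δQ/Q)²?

33.7%

(δQ/Q)² = (1·δm/m)² + (1·δc/c)² + (1·δΔT/ΔT)²
  m term: (1×0.0236)² = 0.000557
  c term: (1×0.0428)² = 0.00183
  ΔT term: (1×0.0551)² = 0.00304
Total = 0.00543. Share from c = 0.00183/0.00543 = 0.337.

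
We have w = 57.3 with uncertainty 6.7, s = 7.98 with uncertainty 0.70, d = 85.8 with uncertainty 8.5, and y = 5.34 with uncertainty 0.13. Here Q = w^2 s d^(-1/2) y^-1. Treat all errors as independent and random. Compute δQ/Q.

0.256

Each factor contributes (exponent × relative error)² to (δQ/Q)²:
  (2·δw/w)² = (2×0.117)² = 0.0547;  (1·δs/s)² = (1×0.0877)² = 0.00769;  (−½·δd/d)² = (-0.5×0.0991)² = 0.00245;  (-1·δy/y)² = (-1×0.0243)² = 0.000593
δQ/Q = √(0.0654) = 0.256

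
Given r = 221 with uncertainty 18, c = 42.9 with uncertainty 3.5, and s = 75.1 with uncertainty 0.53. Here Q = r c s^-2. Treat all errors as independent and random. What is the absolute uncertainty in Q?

Products/powers → add relative errors in quadrature, weighted by exponent:
  (1·δr/r)² = (1×0.0814)² = 0.00663;  (1·δc/c)² = (1×0.0816)² = 0.00666;  (-2·δs/s)² = (-2×0.00706)² = 0.000199
δQ/Q = √(0.0135) = 0.116
Q = 1.68, so δQ = 0.116 × 1.68 = 0.195.

0.195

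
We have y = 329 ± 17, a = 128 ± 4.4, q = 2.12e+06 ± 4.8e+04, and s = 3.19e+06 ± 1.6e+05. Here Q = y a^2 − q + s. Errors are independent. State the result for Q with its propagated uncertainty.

(6.46 ± 0.493) × 10^6

Let p = y·a^2 = 5.39e+06. δp/p = √((1·δy/y)² + (2·δa/a)²) = √(0.00267 + 0.00473) = 0.0860, so δp = 4.64e+05.
Q = p − q + s: δQ = √(δp² + δq² + δs²) = √(2.15e+11 + 2.3e+09 + 2.56e+10) = 4.93e+05
Q = 6.46e+06.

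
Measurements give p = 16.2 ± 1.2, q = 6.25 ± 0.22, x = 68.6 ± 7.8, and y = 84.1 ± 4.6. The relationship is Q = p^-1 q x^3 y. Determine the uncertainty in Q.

3.72e+06

For a monomial Q ∝ p^-1, q, x^3, y, fractional errors add in quadrature:
  (-1·δp/p)² = (-1×0.0741)² = 0.00549;  (1·δq/q)² = (1×0.0352)² = 0.00124;  (3·δx/x)² = (3×0.114)² = 0.116;  (1·δy/y)² = (1×0.0547)² = 0.00299
δQ/Q = √(0.126) = 0.355
Q = 1.05e+07, so δQ = 0.355 × 1.05e+07 = 3.72e+06.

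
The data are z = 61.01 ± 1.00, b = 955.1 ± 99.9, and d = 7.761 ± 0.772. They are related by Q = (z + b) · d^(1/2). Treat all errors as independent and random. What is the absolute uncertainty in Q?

312

Let u = z + b = 1016. δu = √(δz² + δb²) = √(1.00 + 9980) = 99.9, so δu/u = 0.0983.
Q is then a monomial in u, d:
δQ/Q = √((δu/u)² + (½·δd/d)²) = √(0.00967 + 0.00247) = 0.110
Q = 2831, so δQ = 0.110 × 2831 = 312.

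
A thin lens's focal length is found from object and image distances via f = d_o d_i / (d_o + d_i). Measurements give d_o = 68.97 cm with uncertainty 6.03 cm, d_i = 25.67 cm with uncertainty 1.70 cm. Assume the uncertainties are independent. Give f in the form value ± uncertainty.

18.71 ± 1.01 cm

∂f/∂d_o = (d_i/(d_o+d_i))² = 0.0736;  ∂f/∂d_i = (d_o/(d_o+d_i))² = 0.531
δf = √((∂f/∂d_o · δd_o)² + (∂f/∂d_i · δd_i)²) = √(0.197 + 0.815) = 1.01 cm
f = 18.71 cm.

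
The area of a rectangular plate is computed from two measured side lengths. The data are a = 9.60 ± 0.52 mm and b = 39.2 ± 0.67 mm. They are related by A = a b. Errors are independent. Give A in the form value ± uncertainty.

376 ± 21.4 mm^2

Products/powers → add relative errors in quadrature, weighted by exponent:
  (1·δa/a)² = (1×0.0542)² = 0.00293;  (1·δb/b)² = (1×0.0171)² = 0.000292
δA/A = √(0.00323) = 0.0568
A = 376 mm^2, so δA = 0.0568 × 376 = 21.4 mm^2.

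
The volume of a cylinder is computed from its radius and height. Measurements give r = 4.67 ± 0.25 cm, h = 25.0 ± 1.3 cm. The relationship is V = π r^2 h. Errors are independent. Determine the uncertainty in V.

Products/powers → add relative errors in quadrature, weighted by exponent:
  (2·δr/r)² = (2×0.0535)² = 0.0115;  (1·δh/h)² = (1×0.0520)² = 0.00270
δV/V = √(0.0142) = 0.119
V = 1710 cm^3, so δV = 0.119 × 1710 = 204 cm^3.

204 cm^3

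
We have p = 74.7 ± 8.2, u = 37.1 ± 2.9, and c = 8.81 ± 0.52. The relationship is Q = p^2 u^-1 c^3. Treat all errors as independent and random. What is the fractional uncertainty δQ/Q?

0.293

Q is a product of powers, so relative uncertainties combine in quadrature:
  (2·δp/p)² = (2×0.110)² = 0.0482;  (-1·δu/u)² = (-1×0.0782)² = 0.00611;  (3·δc/c)² = (3×0.0590)² = 0.0314
δQ/Q = √(0.0857) = 0.293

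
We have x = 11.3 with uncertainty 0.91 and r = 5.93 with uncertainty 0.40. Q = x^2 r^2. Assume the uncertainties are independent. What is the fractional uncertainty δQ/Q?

0.210

For a monomial Q ∝ x^2, r^2, fractional errors add in quadrature:
  (2·δx/x)² = (2×0.0805)² = 0.0259;  (2·δr/r)² = (2×0.0675)² = 0.0182
δQ/Q = √(0.0441) = 0.210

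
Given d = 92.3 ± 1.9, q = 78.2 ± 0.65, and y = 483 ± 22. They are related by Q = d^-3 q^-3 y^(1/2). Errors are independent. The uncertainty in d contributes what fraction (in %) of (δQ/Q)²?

77.0%

(δQ/Q)² = (-3·δd/d)² + (-3·δq/q)² + (½·δy/y)²
  d term: (-3×0.0206)² = 0.00381
  q term: (-3×0.00831)² = 0.000622
  y term: (0.5×0.0455)² = 0.000519
Total = 0.00495. Share from d = 0.00381/0.00495 = 0.770.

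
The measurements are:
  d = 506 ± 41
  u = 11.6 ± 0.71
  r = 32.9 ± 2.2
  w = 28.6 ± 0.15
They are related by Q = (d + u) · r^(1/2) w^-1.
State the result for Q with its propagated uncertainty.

104 ± 8.94

Let h = d + u = 518. δh = √(δd² + δu²) = √(1680 + 0.504) = 41.0, so δh/h = 0.0792.
Q is then a monomial in h, r, w:
δQ/Q = √((δh/h)² + (½·δr/r)² + (-1·δw/w)²) = √(0.00628 + 0.00112 + 2.75e-05) = 0.0861
Q = 104, so δQ = 0.0861 × 104 = 8.94.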